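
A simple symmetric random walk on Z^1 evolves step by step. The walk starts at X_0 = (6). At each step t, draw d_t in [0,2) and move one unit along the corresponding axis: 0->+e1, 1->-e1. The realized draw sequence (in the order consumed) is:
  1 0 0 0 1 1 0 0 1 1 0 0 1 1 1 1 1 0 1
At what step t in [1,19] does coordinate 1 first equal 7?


3

t=0: X=(6), d=1 → -e1, X_1=(5)
t=1: X=(5), d=0 → +e1, X_2=(6)
t=2: X=(6), d=0 → +e1, X_3=(7)
t=3: X=(7), d=0 → +e1, X_4=(8)
t=4: X=(8), d=1 → -e1, X_5=(7)
t=5: X=(7), d=1 → -e1, X_6=(6)
t=6: X=(6), d=0 → +e1, X_7=(7)
t=7: X=(7), d=0 → +e1, X_8=(8)
t=8: X=(8), d=1 → -e1, X_9=(7)
t=9: X=(7), d=1 → -e1, X_10=(6)
t=10: X=(6), d=0 → +e1, X_11=(7)
t=11: X=(7), d=0 → +e1, X_12=(8)
t=12: X=(8), d=1 → -e1, X_13=(7)
t=13: X=(7), d=1 → -e1, X_14=(6)
t=14: X=(6), d=1 → -e1, X_15=(5)
t=15: X=(5), d=1 → -e1, X_16=(4)
t=16: X=(4), d=1 → -e1, X_17=(3)
t=17: X=(3), d=0 → +e1, X_18=(4)
t=18: X=(4), d=1 → -e1, X_19=(3)


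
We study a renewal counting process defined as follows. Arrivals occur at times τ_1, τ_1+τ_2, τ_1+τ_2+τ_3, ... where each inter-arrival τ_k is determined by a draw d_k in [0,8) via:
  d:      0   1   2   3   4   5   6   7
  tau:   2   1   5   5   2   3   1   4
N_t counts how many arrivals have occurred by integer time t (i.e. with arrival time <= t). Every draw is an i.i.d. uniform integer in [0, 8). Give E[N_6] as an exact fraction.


7849/4096

Inter-arrival values over d=0..7: [2, 1, 5, 5, 2, 3, 1, 4]
Each d has probability 1/8, so the pmf of τ is: f(1) = 1/4, f(2) = 1/4, f(3) = 1/8, f(4) = 1/8, f(5) = 1/4
Renewal equation for m(n) = E[N_n]: condition on τ_1 = k (if k <= n, one arrival plus a fresh copy on the remaining n−k steps): m(n) = F(n) + Σ_{k<=n} f(k)·m(n−k), where F(n) = P(τ <= n) and m(0) = 0
m(1) = F(1) = 1/4
m(2) = F(2) + f(1)·m(1) = 1/2 + 1/4·1/4 = 9/16
m(3) = F(3) + f(1)·m(2) + f(2)·m(1) = 5/8 + 1/4·9/16 + 1/4·1/4 = 53/64
m(4) = F(4) + f(1)·m(3) + f(2)·m(2) + f(3)·m(1) = 3/4 + 1/4·53/64 + 1/4·9/16 + 1/8·1/4 = 289/256
m(5) = F(5) + f(1)·m(4) + f(2)·m(3) + f(3)·m(2) + f(4)·m(1) = 1 + 1/4·289/256 + 1/4·53/64 + 1/8·9/16 + 1/8·1/4 = 1629/1024
m(6) = F(6) + f(1)·m(5) + f(2)·m(4) + f(3)·m(3) + f(4)·m(2) + f(5)·m(1) = 1 + 1/4·1629/1024 + 1/4·289/256 + 1/8·53/64 + 1/8·9/16 + 1/4·1/4 = 7849/4096
E[N_6] = m(6) = 7849/4096


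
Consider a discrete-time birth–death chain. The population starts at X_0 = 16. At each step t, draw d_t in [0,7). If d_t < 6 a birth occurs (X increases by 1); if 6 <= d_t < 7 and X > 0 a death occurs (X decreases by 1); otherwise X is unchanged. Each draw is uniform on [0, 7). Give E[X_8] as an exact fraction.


X can drop by at most 1 per step and X_0 = 16 > T = 8, so X_t >= 16 − t >= 8 > 0 for every t <= 8: the floor at 0 (the 'and X > 0' condition) never binds. Hence X_8 = X_0 + Σ_{t<8} Y_t with i.i.d. increments Y_t = y(d_t) ∈ {+1, −1, 0}.
Outcome values over d=0..6: [1, 1, 1, 1, 1, 1, -1]
Σy = 5, Σy² = 7, M = 7
μ = 5/7 = 5/7,  σ² = 7/7 − (5/7)² = 24/49
E[X_8] = 16 + 8·(5/7) = 152/7

152/7


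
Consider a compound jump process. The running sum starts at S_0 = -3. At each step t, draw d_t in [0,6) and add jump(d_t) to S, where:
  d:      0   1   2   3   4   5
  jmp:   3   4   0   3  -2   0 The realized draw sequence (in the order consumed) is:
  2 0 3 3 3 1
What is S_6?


t=0: S=-3, d=2, jump=0, S_1=-3
t=1: S=-3, d=0, jump=3, S_2=0
t=2: S=0, d=3, jump=3, S_3=3
t=3: S=3, d=3, jump=3, S_4=6
t=4: S=6, d=3, jump=3, S_5=9
t=5: S=9, d=1, jump=4, S_6=13

13


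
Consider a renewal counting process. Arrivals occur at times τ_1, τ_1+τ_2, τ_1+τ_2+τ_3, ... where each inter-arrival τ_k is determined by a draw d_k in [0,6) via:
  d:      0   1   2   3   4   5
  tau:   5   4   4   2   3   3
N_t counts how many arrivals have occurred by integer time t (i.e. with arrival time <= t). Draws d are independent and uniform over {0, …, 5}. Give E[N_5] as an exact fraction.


41/36

Inter-arrival values over d=0..5: [5, 4, 4, 2, 3, 3]
Each d has probability 1/6, so the pmf of τ is: f(2) = 1/6, f(3) = 1/3, f(4) = 1/3, f(5) = 1/6
Renewal equation for m(n) = E[N_n]: condition on τ_1 = k (if k <= n, one arrival plus a fresh copy on the remaining n−k steps): m(n) = F(n) + Σ_{k<=n} f(k)·m(n−k), where F(n) = P(τ <= n) and m(0) = 0
m(1) = F(1) = 0
m(2) = F(2) = 1/6
m(3) = F(3) = 1/2
m(4) = F(4) + f(2)·m(2) = 5/6 + 1/6·1/6 = 31/36
m(5) = F(5) + f(2)·m(3) + f(3)·m(2) = 1 + 1/6·1/2 + 1/3·1/6 = 41/36
E[N_5] = m(5) = 41/36


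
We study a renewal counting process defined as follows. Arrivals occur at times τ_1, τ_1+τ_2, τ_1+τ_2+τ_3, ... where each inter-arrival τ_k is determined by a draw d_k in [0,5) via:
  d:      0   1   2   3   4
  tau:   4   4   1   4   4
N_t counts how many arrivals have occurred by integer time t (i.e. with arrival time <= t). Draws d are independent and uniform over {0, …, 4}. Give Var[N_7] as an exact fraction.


Inter-arrival values over d=0..4: [4, 4, 1, 4, 4]
Each d has probability 1/5, so the pmf of τ is: f(1) = 1/5, f(4) = 4/5
Let p_n(j) = P(N_n = j), with p_0 = [1]. Condition on τ_1: p_n(0) = P(τ > n), and for j >= 1, p_n(j) = Σ_{k<=n} f(k)·p_{n−k}(j−1)
p_1 = [4/5, 1/5]  (j = 0..1)
p_2 = [4/5, 4/25, 1/25]  (j = 0..2)
p_3 = [4/5, 4/25, 4/125, 1/125]  (j = 0..3)
p_4 = [0, 24/25, 4/125, 4/625, 1/625]  (j = 0..4)
p_5 = [0, 16/25, 44/125, 4/625, 4/3125, 1/3125]  (j = 0..5)
p_6 = [0, 16/25, 32/125, 64/625, 4/3125, 4/15625, 1/15625]  (j = 0..6)
p_7 = [0, 16/25, 32/125, 48/625, 84/3125, 4/15625, 4/78125, 1/78125]  (j = 0..7)
E[N_7] = Σ j·p_7(j) = 116531/78125;  E[N_7²] = Σ j²·p_7(j) = 218293/78125
Var[N_7] = 218293/78125 − (116531/78125)² = 3474666664/6103515625

3474666664/6103515625


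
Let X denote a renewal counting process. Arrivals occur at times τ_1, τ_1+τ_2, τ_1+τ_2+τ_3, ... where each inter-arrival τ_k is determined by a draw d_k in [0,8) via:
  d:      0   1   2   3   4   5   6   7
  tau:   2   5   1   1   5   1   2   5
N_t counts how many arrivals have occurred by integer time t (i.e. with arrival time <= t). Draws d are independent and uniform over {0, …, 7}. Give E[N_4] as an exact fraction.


Inter-arrival values over d=0..7: [2, 5, 1, 1, 5, 1, 2, 5]
Each d has probability 1/8, so the pmf of τ is: f(1) = 3/8, f(2) = 1/4, f(5) = 3/8
Renewal equation for m(n) = E[N_n]: condition on τ_1 = k (if k <= n, one arrival plus a fresh copy on the remaining n−k steps): m(n) = F(n) + Σ_{k<=n} f(k)·m(n−k), where F(n) = P(τ <= n) and m(0) = 0
m(1) = F(1) = 3/8
m(2) = F(2) + f(1)·m(1) = 5/8 + 3/8·3/8 = 49/64
m(3) = F(3) + f(1)·m(2) + f(2)·m(1) = 5/8 + 3/8·49/64 + 1/4·3/8 = 515/512
m(4) = F(4) + f(1)·m(3) + f(2)·m(2) = 5/8 + 3/8·515/512 + 1/4·49/64 = 4889/4096
E[N_4] = m(4) = 4889/4096

4889/4096


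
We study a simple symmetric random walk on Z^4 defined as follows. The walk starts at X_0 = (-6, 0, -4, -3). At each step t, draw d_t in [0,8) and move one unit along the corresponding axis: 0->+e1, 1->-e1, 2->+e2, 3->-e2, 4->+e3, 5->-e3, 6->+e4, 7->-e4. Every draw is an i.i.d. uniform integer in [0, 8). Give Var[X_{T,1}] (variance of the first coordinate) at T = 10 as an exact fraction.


5/2

Outcome values over d=0..7: [1, -1, 0, 0, 0, 0, 0, 0]
Σy = 0, Σy² = 2, M = 8
μ = 0/8 = 0,  σ² = 2/8 − (0)² = 1/4
Independent increments: Var[X_10] = 10·σ² = 10·(1/4) = 5/2


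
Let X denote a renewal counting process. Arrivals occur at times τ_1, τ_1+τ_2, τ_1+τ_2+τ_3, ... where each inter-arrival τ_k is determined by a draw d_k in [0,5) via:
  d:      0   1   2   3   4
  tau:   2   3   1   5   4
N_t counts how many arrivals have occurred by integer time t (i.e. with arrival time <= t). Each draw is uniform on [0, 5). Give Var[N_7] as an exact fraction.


4359160904/6103515625

Inter-arrival values over d=0..4: [2, 3, 1, 5, 4]
Each d has probability 1/5, so the pmf of τ is: f(1) = 1/5, f(2) = 1/5, f(3) = 1/5, f(4) = 1/5, f(5) = 1/5
Let p_n(j) = P(N_n = j), with p_0 = [1]. Condition on τ_1: p_n(0) = P(τ > n), and for j >= 1, p_n(j) = Σ_{k<=n} f(k)·p_{n−k}(j−1)
p_1 = [4/5, 1/5]  (j = 0..1)
p_2 = [3/5, 9/25, 1/25]  (j = 0..2)
p_3 = [2/5, 12/25, 14/125, 1/125]  (j = 0..3)
p_4 = [1/5, 14/25, 26/125, 19/625, 1/625]  (j = 0..4)
p_5 = [0, 3/5, 8/25, 9/125, 24/3125, 1/3125]  (j = 0..5)
p_6 = [0, 2/5, 11/25, 17/125, 69/3125, 29/15625, 1/15625]  (j = 0..6)
p_7 = [0, 6/25, 12/25, 28/125, 154/3125, 98/15625, 34/78125, 1/78125]  (j = 0..7)
E[N_7] = Σ j·p_7(j) = 164311/78125;  E[N_7²] = Σ j²·p_7(j) = 401373/78125
Var[N_7] = 401373/78125 − (164311/78125)² = 4359160904/6103515625


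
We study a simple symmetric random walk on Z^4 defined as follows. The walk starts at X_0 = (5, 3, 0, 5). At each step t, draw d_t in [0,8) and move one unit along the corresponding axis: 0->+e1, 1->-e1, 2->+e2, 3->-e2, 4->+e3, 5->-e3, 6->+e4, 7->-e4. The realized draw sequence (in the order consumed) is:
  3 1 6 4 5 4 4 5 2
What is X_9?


(4, 3, 1, 6)

t=0: X=(5, 3, 0, 5), d=3 → -e2, X_1=(5, 2, 0, 5)
t=1: X=(5, 2, 0, 5), d=1 → -e1, X_2=(4, 2, 0, 5)
t=2: X=(4, 2, 0, 5), d=6 → +e4, X_3=(4, 2, 0, 6)
t=3: X=(4, 2, 0, 6), d=4 → +e3, X_4=(4, 2, 1, 6)
t=4: X=(4, 2, 1, 6), d=5 → -e3, X_5=(4, 2, 0, 6)
t=5: X=(4, 2, 0, 6), d=4 → +e3, X_6=(4, 2, 1, 6)
t=6: X=(4, 2, 1, 6), d=4 → +e3, X_7=(4, 2, 2, 6)
t=7: X=(4, 2, 2, 6), d=5 → -e3, X_8=(4, 2, 1, 6)
t=8: X=(4, 2, 1, 6), d=2 → +e2, X_9=(4, 3, 1, 6)


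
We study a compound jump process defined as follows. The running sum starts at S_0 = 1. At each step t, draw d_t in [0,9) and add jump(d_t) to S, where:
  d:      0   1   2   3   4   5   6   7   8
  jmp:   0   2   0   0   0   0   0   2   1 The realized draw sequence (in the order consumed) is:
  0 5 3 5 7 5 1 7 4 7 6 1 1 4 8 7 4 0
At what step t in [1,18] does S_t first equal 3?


5

t=0: S=1, d=0, jump=0, S_1=1
t=1: S=1, d=5, jump=0, S_2=1
t=2: S=1, d=3, jump=0, S_3=1
t=3: S=1, d=5, jump=0, S_4=1
t=4: S=1, d=7, jump=2, S_5=3
t=5: S=3, d=5, jump=0, S_6=3
t=6: S=3, d=1, jump=2, S_7=5
t=7: S=5, d=7, jump=2, S_8=7
t=8: S=7, d=4, jump=0, S_9=7
t=9: S=7, d=7, jump=2, S_10=9
t=10: S=9, d=6, jump=0, S_11=9
t=11: S=9, d=1, jump=2, S_12=11
t=12: S=11, d=1, jump=2, S_13=13
t=13: S=13, d=4, jump=0, S_14=13
t=14: S=13, d=8, jump=1, S_15=14
t=15: S=14, d=7, jump=2, S_16=16
t=16: S=16, d=4, jump=0, S_17=16
t=17: S=16, d=0, jump=0, S_18=16


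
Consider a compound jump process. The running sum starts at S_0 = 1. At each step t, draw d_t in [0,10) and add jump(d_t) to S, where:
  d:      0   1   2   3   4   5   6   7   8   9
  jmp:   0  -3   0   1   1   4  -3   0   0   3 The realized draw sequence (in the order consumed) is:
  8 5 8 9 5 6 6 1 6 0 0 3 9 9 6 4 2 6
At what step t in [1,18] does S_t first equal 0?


t=0: S=1, d=8, jump=0, S_1=1
t=1: S=1, d=5, jump=4, S_2=5
t=2: S=5, d=8, jump=0, S_3=5
t=3: S=5, d=9, jump=3, S_4=8
t=4: S=8, d=5, jump=4, S_5=12
t=5: S=12, d=6, jump=-3, S_6=9
t=6: S=9, d=6, jump=-3, S_7=6
t=7: S=6, d=1, jump=-3, S_8=3
t=8: S=3, d=6, jump=-3, S_9=0
t=9: S=0, d=0, jump=0, S_10=0
t=10: S=0, d=0, jump=0, S_11=0
t=11: S=0, d=3, jump=1, S_12=1
t=12: S=1, d=9, jump=3, S_13=4
t=13: S=4, d=9, jump=3, S_14=7
t=14: S=7, d=6, jump=-3, S_15=4
t=15: S=4, d=4, jump=1, S_16=5
t=16: S=5, d=2, jump=0, S_17=5
t=17: S=5, d=6, jump=-3, S_18=2

9


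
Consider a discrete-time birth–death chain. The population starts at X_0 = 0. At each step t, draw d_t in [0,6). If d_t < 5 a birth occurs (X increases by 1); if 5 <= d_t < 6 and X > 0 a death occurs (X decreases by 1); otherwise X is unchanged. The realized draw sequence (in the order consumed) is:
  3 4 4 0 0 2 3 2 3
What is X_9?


9

t=0: X=0, d=3 → birth, X_1=1
t=1: X=1, d=4 → birth, X_2=2
t=2: X=2, d=4 → birth, X_3=3
t=3: X=3, d=0 → birth, X_4=4
t=4: X=4, d=0 → birth, X_5=5
t=5: X=5, d=2 → birth, X_6=6
t=6: X=6, d=3 → birth, X_7=7
t=7: X=7, d=2 → birth, X_8=8
t=8: X=8, d=3 → birth, X_9=9


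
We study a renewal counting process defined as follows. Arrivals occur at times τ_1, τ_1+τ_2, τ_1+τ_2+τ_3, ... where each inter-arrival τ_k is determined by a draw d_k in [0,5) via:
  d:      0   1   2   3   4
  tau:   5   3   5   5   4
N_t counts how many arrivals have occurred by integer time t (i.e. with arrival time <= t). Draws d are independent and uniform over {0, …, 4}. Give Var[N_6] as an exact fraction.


24/625

Inter-arrival values over d=0..4: [5, 3, 5, 5, 4]
Each d has probability 1/5, so the pmf of τ is: f(3) = 1/5, f(4) = 1/5, f(5) = 3/5
Let p_n(j) = P(N_n = j), with p_0 = [1]. Condition on τ_1: p_n(0) = P(τ > n), and for j >= 1, p_n(j) = Σ_{k<=n} f(k)·p_{n−k}(j−1)
p_1 = [1]  (j = 0)
p_2 = [1]  (j = 0)
p_3 = [4/5, 1/5]  (j = 0..1)
p_4 = [3/5, 2/5]  (j = 0..1)
p_5 = [0, 1]  (j = 0..1)
p_6 = [0, 24/25, 1/25]  (j = 0..2)
E[N_6] = Σ j·p_6(j) = 26/25;  E[N_6²] = Σ j²·p_6(j) = 28/25
Var[N_6] = 28/25 − (26/25)² = 24/625


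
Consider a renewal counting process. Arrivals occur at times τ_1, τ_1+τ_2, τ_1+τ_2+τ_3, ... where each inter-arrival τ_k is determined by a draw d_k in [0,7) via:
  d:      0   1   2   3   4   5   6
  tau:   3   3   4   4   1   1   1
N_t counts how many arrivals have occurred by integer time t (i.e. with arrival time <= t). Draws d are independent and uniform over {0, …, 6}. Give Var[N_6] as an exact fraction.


Inter-arrival values over d=0..6: [3, 3, 4, 4, 1, 1, 1]
Each d has probability 1/7, so the pmf of τ is: f(1) = 3/7, f(3) = 2/7, f(4) = 2/7
Let p_n(j) = P(N_n = j), with p_0 = [1]. Condition on τ_1: p_n(0) = P(τ > n), and for j >= 1, p_n(j) = Σ_{k<=n} f(k)·p_{n−k}(j−1)
p_1 = [4/7, 3/7]  (j = 0..1)
p_2 = [4/7, 12/49, 9/49]  (j = 0..2)
p_3 = [2/7, 26/49, 36/343, 27/343]  (j = 0..3)
p_4 = [0, 4/7, 120/343, 108/2401, 81/2401]  (j = 0..4)
p_5 = [0, 16/49, 150/343, 486/2401, 324/16807, 243/16807]  (j = 0..5)
p_6 = [0, 12/49, 124/343, 648/2401, 1836/16807, 972/117649, 729/117649]  (j = 0..6)
E[N_6] = Σ j·p_6(j) = 269774/117649;  E[N_6²] = Σ j²·p_6(j) = 740884/117649
Var[N_6] = 740884/117649 − (269774/117649)² = 14386250640/13841287201

14386250640/13841287201


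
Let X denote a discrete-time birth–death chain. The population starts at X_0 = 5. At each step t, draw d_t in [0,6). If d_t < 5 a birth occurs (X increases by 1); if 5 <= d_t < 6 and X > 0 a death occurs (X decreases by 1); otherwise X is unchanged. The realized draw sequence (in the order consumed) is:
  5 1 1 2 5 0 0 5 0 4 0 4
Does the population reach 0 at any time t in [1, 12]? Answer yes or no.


no

t=0: X=5, d=5 → death, X_1=4
t=1: X=4, d=1 → birth, X_2=5
t=2: X=5, d=1 → birth, X_3=6
t=3: X=6, d=2 → birth, X_4=7
t=4: X=7, d=5 → death, X_5=6
t=5: X=6, d=0 → birth, X_6=7
t=6: X=7, d=0 → birth, X_7=8
t=7: X=8, d=5 → death, X_8=7
t=8: X=7, d=0 → birth, X_9=8
t=9: X=8, d=4 → birth, X_10=9
t=10: X=9, d=0 → birth, X_11=10
t=11: X=10, d=4 → birth, X_12=11


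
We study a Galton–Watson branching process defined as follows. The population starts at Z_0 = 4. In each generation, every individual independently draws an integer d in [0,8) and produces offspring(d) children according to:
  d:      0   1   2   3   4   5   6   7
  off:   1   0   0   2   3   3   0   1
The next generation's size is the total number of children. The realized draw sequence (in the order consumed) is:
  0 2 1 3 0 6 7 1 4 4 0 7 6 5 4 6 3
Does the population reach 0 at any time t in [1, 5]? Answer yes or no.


gen 0: Z_0=4, draws=[0, 2, 1, 3], offspring=[1, 0, 0, 2], Z_1=3
gen 1: Z_1=3, draws=[0, 6, 7], offspring=[1, 0, 1], Z_2=2
gen 2: Z_2=2, draws=[1, 4], offspring=[0, 3], Z_3=3
gen 3: Z_3=3, draws=[4, 0, 7], offspring=[3, 1, 1], Z_4=5
gen 4: Z_4=5, draws=[6, 5, 4, 6, 3], offspring=[0, 3, 3, 0, 2], Z_5=8

no


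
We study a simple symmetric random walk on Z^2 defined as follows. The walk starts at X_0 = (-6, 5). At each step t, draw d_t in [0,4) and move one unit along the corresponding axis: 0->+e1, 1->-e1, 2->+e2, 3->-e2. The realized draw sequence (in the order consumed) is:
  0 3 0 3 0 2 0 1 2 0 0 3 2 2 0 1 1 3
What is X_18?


(-2, 5)

t=0: X=(-6, 5), d=0 → +e1, X_1=(-5, 5)
t=1: X=(-5, 5), d=3 → -e2, X_2=(-5, 4)
t=2: X=(-5, 4), d=0 → +e1, X_3=(-4, 4)
t=3: X=(-4, 4), d=3 → -e2, X_4=(-4, 3)
t=4: X=(-4, 3), d=0 → +e1, X_5=(-3, 3)
t=5: X=(-3, 3), d=2 → +e2, X_6=(-3, 4)
t=6: X=(-3, 4), d=0 → +e1, X_7=(-2, 4)
t=7: X=(-2, 4), d=1 → -e1, X_8=(-3, 4)
t=8: X=(-3, 4), d=2 → +e2, X_9=(-3, 5)
t=9: X=(-3, 5), d=0 → +e1, X_10=(-2, 5)
t=10: X=(-2, 5), d=0 → +e1, X_11=(-1, 5)
t=11: X=(-1, 5), d=3 → -e2, X_12=(-1, 4)
t=12: X=(-1, 4), d=2 → +e2, X_13=(-1, 5)
t=13: X=(-1, 5), d=2 → +e2, X_14=(-1, 6)
t=14: X=(-1, 6), d=0 → +e1, X_15=(0, 6)
t=15: X=(0, 6), d=1 → -e1, X_16=(-1, 6)
t=16: X=(-1, 6), d=1 → -e1, X_17=(-2, 6)
t=17: X=(-2, 6), d=3 → -e2, X_18=(-2, 5)


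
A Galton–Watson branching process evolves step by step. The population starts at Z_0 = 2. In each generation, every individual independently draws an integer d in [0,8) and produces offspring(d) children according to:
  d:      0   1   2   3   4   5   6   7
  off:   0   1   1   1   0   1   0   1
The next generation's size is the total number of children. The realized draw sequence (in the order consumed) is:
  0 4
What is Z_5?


gen 0: Z_0=2, draws=[0, 4], offspring=[0, 0], Z_1=0
gen 1: Z_1=0, draws=[], offspring=[], Z_2=0
gen 2: Z_2=0, draws=[], offspring=[], Z_3=0
gen 3: Z_3=0, draws=[], offspring=[], Z_4=0
gen 4: Z_4=0, draws=[], offspring=[], Z_5=0

0


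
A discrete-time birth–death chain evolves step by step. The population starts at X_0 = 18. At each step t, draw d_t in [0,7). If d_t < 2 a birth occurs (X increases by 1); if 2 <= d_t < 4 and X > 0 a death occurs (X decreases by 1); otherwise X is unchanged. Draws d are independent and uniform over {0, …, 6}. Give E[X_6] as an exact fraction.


X can drop by at most 1 per step and X_0 = 18 > T = 6, so X_t >= 18 − t >= 12 > 0 for every t <= 6: the floor at 0 (the 'and X > 0' condition) never binds. Hence X_6 = X_0 + Σ_{t<6} Y_t with i.i.d. increments Y_t = y(d_t) ∈ {+1, −1, 0}.
Outcome values over d=0..6: [1, 1, -1, -1, 0, 0, 0]
Σy = 0, Σy² = 4, M = 7
μ = 0/7 = 0,  σ² = 4/7 − (0)² = 4/7
E[X_6] = 18 + 6·(0) = 18

18


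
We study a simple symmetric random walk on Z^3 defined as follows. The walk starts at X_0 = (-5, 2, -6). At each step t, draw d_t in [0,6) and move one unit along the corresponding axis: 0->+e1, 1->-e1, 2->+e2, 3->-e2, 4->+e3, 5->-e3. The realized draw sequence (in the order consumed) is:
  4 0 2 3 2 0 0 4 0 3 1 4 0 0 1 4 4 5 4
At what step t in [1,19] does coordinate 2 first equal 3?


3

t=0: X=(-5, 2, -6), d=4 → +e3, X_1=(-5, 2, -5)
t=1: X=(-5, 2, -5), d=0 → +e1, X_2=(-4, 2, -5)
t=2: X=(-4, 2, -5), d=2 → +e2, X_3=(-4, 3, -5)
t=3: X=(-4, 3, -5), d=3 → -e2, X_4=(-4, 2, -5)
t=4: X=(-4, 2, -5), d=2 → +e2, X_5=(-4, 3, -5)
t=5: X=(-4, 3, -5), d=0 → +e1, X_6=(-3, 3, -5)
t=6: X=(-3, 3, -5), d=0 → +e1, X_7=(-2, 3, -5)
t=7: X=(-2, 3, -5), d=4 → +e3, X_8=(-2, 3, -4)
t=8: X=(-2, 3, -4), d=0 → +e1, X_9=(-1, 3, -4)
t=9: X=(-1, 3, -4), d=3 → -e2, X_10=(-1, 2, -4)
t=10: X=(-1, 2, -4), d=1 → -e1, X_11=(-2, 2, -4)
t=11: X=(-2, 2, -4), d=4 → +e3, X_12=(-2, 2, -3)
t=12: X=(-2, 2, -3), d=0 → +e1, X_13=(-1, 2, -3)
t=13: X=(-1, 2, -3), d=0 → +e1, X_14=(0, 2, -3)
t=14: X=(0, 2, -3), d=1 → -e1, X_15=(-1, 2, -3)
t=15: X=(-1, 2, -3), d=4 → +e3, X_16=(-1, 2, -2)
t=16: X=(-1, 2, -2), d=4 → +e3, X_17=(-1, 2, -1)
t=17: X=(-1, 2, -1), d=5 → -e3, X_18=(-1, 2, -2)
t=18: X=(-1, 2, -2), d=4 → +e3, X_19=(-1, 2, -1)


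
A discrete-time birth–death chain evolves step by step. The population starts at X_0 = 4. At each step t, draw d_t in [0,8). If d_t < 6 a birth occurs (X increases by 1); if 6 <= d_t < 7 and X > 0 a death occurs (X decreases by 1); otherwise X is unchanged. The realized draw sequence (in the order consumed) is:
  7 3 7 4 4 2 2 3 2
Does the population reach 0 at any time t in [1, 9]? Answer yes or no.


no

t=0: X=4, d=7 → hold, X_1=4
t=1: X=4, d=3 → birth, X_2=5
t=2: X=5, d=7 → hold, X_3=5
t=3: X=5, d=4 → birth, X_4=6
t=4: X=6, d=4 → birth, X_5=7
t=5: X=7, d=2 → birth, X_6=8
t=6: X=8, d=2 → birth, X_7=9
t=7: X=9, d=3 → birth, X_8=10
t=8: X=10, d=2 → birth, X_9=11


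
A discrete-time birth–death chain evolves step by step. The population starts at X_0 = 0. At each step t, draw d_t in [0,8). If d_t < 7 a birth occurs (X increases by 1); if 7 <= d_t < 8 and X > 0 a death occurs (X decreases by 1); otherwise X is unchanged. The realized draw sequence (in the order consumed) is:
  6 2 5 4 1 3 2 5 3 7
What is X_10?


t=0: X=0, d=6 → birth, X_1=1
t=1: X=1, d=2 → birth, X_2=2
t=2: X=2, d=5 → birth, X_3=3
t=3: X=3, d=4 → birth, X_4=4
t=4: X=4, d=1 → birth, X_5=5
t=5: X=5, d=3 → birth, X_6=6
t=6: X=6, d=2 → birth, X_7=7
t=7: X=7, d=5 → birth, X_8=8
t=8: X=8, d=3 → birth, X_9=9
t=9: X=9, d=7 → death, X_10=8

8


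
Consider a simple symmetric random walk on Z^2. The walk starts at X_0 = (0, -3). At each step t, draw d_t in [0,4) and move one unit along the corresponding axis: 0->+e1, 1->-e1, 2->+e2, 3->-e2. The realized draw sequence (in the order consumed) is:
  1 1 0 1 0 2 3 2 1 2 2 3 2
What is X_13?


t=0: X=(0, -3), d=1 → -e1, X_1=(-1, -3)
t=1: X=(-1, -3), d=1 → -e1, X_2=(-2, -3)
t=2: X=(-2, -3), d=0 → +e1, X_3=(-1, -3)
t=3: X=(-1, -3), d=1 → -e1, X_4=(-2, -3)
t=4: X=(-2, -3), d=0 → +e1, X_5=(-1, -3)
t=5: X=(-1, -3), d=2 → +e2, X_6=(-1, -2)
t=6: X=(-1, -2), d=3 → -e2, X_7=(-1, -3)
t=7: X=(-1, -3), d=2 → +e2, X_8=(-1, -2)
t=8: X=(-1, -2), d=1 → -e1, X_9=(-2, -2)
t=9: X=(-2, -2), d=2 → +e2, X_10=(-2, -1)
t=10: X=(-2, -1), d=2 → +e2, X_11=(-2, 0)
t=11: X=(-2, 0), d=3 → -e2, X_12=(-2, -1)
t=12: X=(-2, -1), d=2 → +e2, X_13=(-2, 0)

(-2, 0)


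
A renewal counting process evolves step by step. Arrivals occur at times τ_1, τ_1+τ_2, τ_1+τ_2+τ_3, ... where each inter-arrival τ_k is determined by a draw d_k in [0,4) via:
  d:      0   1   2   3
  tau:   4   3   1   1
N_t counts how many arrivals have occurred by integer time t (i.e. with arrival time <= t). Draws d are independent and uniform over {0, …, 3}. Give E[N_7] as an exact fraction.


Inter-arrival values over d=0..3: [4, 3, 1, 1]
Each d has probability 1/4, so the pmf of τ is: f(1) = 1/2, f(3) = 1/4, f(4) = 1/4
Renewal equation for m(n) = E[N_n]: condition on τ_1 = k (if k <= n, one arrival plus a fresh copy on the remaining n−k steps): m(n) = F(n) + Σ_{k<=n} f(k)·m(n−k), where F(n) = P(τ <= n) and m(0) = 0
m(1) = F(1) = 1/2
m(2) = F(2) + f(1)·m(1) = 1/2 + 1/2·1/2 = 3/4
m(3) = F(3) + f(1)·m(2) = 3/4 + 1/2·3/4 = 9/8
m(4) = F(4) + f(1)·m(3) + f(3)·m(1) = 1 + 1/2·9/8 + 1/4·1/2 = 27/16
m(5) = F(5) + f(1)·m(4) + f(3)·m(2) + f(4)·m(1) = 1 + 1/2·27/16 + 1/4·3/4 + 1/4·1/2 = 69/32
m(6) = F(6) + f(1)·m(5) + f(3)·m(3) + f(4)·m(2) = 1 + 1/2·69/32 + 1/4·9/8 + 1/4·3/4 = 163/64
m(7) = F(7) + f(1)·m(6) + f(3)·m(4) + f(4)·m(3) = 1 + 1/2·163/64 + 1/4·27/16 + 1/4·9/8 = 381/128
E[N_7] = m(7) = 381/128

381/128


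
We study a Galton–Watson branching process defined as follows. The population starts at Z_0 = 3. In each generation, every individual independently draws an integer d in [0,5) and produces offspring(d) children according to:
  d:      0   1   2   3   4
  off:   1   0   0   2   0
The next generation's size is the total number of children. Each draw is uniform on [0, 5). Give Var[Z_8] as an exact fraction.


20158751232/152587890625

Outcome values over d=0..4: [1, 0, 0, 2, 0]
Σy = 3, Σy² = 5, M = 5
μ = 3/5 = 3/5,  σ² = 5/5 − (3/5)² = 16/25
V_0 = 0, E_0 = 3
V_1 = 16/25·E_0 + (3/5)²·V_0 = 48/25;  E_1 = 9/5
V_2 = 16/25·E_1 + (3/5)²·V_1 = 1152/625;  E_2 = 27/25
V_3 = 16/25·E_2 + (3/5)²·V_2 = 21168/15625;  E_3 = 81/125
V_4 = 16/25·E_3 + (3/5)²·V_3 = 352512/390625;  E_4 = 243/625
V_5 = 16/25·E_4 + (3/5)²·V_4 = 5602608/9765625;  E_5 = 729/3125
V_6 = 16/25·E_5 + (3/5)²·V_5 = 86873472/244140625;  E_6 = 2187/15625
V_7 = 16/25·E_6 + (3/5)²·V_6 = 1328611248/6103515625;  E_7 = 6561/78125
V_8 = 16/25·E_7 + (3/5)²·V_7 = 20158751232/152587890625;  E_8 = 19683/390625


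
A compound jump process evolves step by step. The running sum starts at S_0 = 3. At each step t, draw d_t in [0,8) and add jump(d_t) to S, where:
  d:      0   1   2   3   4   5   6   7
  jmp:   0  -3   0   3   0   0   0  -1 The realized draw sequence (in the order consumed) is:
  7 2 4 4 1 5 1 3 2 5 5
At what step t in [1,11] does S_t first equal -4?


t=0: S=3, d=7, jump=-1, S_1=2
t=1: S=2, d=2, jump=0, S_2=2
t=2: S=2, d=4, jump=0, S_3=2
t=3: S=2, d=4, jump=0, S_4=2
t=4: S=2, d=1, jump=-3, S_5=-1
t=5: S=-1, d=5, jump=0, S_6=-1
t=6: S=-1, d=1, jump=-3, S_7=-4
t=7: S=-4, d=3, jump=3, S_8=-1
t=8: S=-1, d=2, jump=0, S_9=-1
t=9: S=-1, d=5, jump=0, S_10=-1
t=10: S=-1, d=5, jump=0, S_11=-1

7


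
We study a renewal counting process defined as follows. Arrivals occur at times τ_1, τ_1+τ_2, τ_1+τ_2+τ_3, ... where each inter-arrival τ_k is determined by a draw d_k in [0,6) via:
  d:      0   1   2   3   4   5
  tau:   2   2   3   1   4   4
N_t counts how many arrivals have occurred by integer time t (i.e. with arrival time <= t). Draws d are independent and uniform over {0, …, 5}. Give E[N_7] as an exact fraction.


Inter-arrival values over d=0..5: [2, 2, 3, 1, 4, 4]
Each d has probability 1/6, so the pmf of τ is: f(1) = 1/6, f(2) = 1/3, f(3) = 1/6, f(4) = 1/3
Renewal equation for m(n) = E[N_n]: condition on τ_1 = k (if k <= n, one arrival plus a fresh copy on the remaining n−k steps): m(n) = F(n) + Σ_{k<=n} f(k)·m(n−k), where F(n) = P(τ <= n) and m(0) = 0
m(1) = F(1) = 1/6
m(2) = F(2) + f(1)·m(1) = 1/2 + 1/6·1/6 = 19/36
m(3) = F(3) + f(1)·m(2) + f(2)·m(1) = 2/3 + 1/6·19/36 + 1/3·1/6 = 175/216
m(4) = F(4) + f(1)·m(3) + f(2)·m(2) + f(3)·m(1) = 1 + 1/6·175/216 + 1/3·19/36 + 1/6·1/6 = 1735/1296
m(5) = F(5) + f(1)·m(4) + f(2)·m(3) + f(3)·m(2) + f(4)·m(1) = 1 + 1/6·1735/1296 + 1/3·175/216 + 1/6·19/36 + 1/3·1/6 = 12727/7776
m(6) = F(6) + f(1)·m(5) + f(2)·m(4) + f(3)·m(3) + f(4)·m(2) = 1 + 1/6·12727/7776 + 1/3·1735/1296 + 1/6·175/216 + 1/3·19/36 = 94711/46656
m(7) = F(7) + f(1)·m(6) + f(2)·m(5) + f(3)·m(4) + f(4)·m(3) = 1 + 1/6·94711/46656 + 1/3·12727/7776 + 1/6·1735/1296 + 1/3·175/216 = 665431/279936
E[N_7] = m(7) = 665431/279936

665431/279936


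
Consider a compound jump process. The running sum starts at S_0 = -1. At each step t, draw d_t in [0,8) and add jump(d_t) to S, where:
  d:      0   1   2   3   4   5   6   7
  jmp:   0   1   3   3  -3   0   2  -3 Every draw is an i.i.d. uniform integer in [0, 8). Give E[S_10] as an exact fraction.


11/4

Outcome values over d=0..7: [0, 1, 3, 3, -3, 0, 2, -3]
Σy = 3, Σy² = 41, M = 8
μ = 3/8 = 3/8,  σ² = 41/8 − (3/8)² = 319/64
E[S_10] = -1 + 10·(3/8) = 11/4


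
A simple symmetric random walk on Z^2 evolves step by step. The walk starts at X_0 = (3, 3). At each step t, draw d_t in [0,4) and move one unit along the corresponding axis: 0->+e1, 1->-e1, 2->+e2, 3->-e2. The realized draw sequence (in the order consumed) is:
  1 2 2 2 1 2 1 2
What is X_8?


(0, 8)

t=0: X=(3, 3), d=1 → -e1, X_1=(2, 3)
t=1: X=(2, 3), d=2 → +e2, X_2=(2, 4)
t=2: X=(2, 4), d=2 → +e2, X_3=(2, 5)
t=3: X=(2, 5), d=2 → +e2, X_4=(2, 6)
t=4: X=(2, 6), d=1 → -e1, X_5=(1, 6)
t=5: X=(1, 6), d=2 → +e2, X_6=(1, 7)
t=6: X=(1, 7), d=1 → -e1, X_7=(0, 7)
t=7: X=(0, 7), d=2 → +e2, X_8=(0, 8)


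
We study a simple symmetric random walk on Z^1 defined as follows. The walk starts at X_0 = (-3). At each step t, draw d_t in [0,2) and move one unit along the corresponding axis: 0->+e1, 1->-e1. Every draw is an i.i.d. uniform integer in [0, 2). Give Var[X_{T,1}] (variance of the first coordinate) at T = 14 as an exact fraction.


14

Outcome values over d=0..1: [1, -1]
Σy = 0, Σy² = 2, M = 2
μ = 0/2 = 0,  σ² = 2/2 − (0)² = 1
Independent increments: Var[X_14] = 14·σ² = 14·(1) = 14


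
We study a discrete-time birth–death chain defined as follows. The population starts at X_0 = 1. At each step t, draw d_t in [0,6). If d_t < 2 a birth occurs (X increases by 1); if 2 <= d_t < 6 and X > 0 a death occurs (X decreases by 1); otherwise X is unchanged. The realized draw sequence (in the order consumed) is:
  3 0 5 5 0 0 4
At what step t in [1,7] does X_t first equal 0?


1

t=0: X=1, d=3 → death, X_1=0
t=1: X=0, d=0 → birth, X_2=1
t=2: X=1, d=5 → death, X_3=0
t=3: X=0, d=5 → hold, X_4=0
t=4: X=0, d=0 → birth, X_5=1
t=5: X=1, d=0 → birth, X_6=2
t=6: X=2, d=4 → death, X_7=1


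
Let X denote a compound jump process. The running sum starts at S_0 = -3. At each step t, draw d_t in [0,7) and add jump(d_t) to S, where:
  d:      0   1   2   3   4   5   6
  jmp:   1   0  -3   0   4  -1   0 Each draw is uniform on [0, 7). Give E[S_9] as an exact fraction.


Outcome values over d=0..6: [1, 0, -3, 0, 4, -1, 0]
Σy = 1, Σy² = 27, M = 7
μ = 1/7 = 1/7,  σ² = 27/7 − (1/7)² = 188/49
E[S_9] = -3 + 9·(1/7) = -12/7

-12/7


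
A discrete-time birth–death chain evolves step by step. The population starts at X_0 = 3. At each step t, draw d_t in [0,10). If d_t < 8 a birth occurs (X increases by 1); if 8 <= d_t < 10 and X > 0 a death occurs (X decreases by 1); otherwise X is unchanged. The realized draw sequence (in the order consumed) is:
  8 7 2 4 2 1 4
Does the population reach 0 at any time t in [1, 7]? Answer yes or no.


no

t=0: X=3, d=8 → death, X_1=2
t=1: X=2, d=7 → birth, X_2=3
t=2: X=3, d=2 → birth, X_3=4
t=3: X=4, d=4 → birth, X_4=5
t=4: X=5, d=2 → birth, X_5=6
t=5: X=6, d=1 → birth, X_6=7
t=6: X=7, d=4 → birth, X_7=8


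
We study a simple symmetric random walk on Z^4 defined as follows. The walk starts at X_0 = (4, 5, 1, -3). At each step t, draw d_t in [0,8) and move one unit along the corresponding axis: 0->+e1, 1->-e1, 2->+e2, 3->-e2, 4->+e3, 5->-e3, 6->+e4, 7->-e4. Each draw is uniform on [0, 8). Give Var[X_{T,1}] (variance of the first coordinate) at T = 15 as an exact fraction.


15/4

Outcome values over d=0..7: [1, -1, 0, 0, 0, 0, 0, 0]
Σy = 0, Σy² = 2, M = 8
μ = 0/8 = 0,  σ² = 2/8 − (0)² = 1/4
Independent increments: Var[X_15] = 15·σ² = 15·(1/4) = 15/4


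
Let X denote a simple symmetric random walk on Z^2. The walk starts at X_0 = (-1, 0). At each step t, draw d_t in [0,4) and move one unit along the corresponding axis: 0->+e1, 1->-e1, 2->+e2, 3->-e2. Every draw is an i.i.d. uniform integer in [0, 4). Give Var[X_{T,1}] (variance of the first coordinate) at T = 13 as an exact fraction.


13/2

Outcome values over d=0..3: [1, -1, 0, 0]
Σy = 0, Σy² = 2, M = 4
μ = 0/4 = 0,  σ² = 2/4 − (0)² = 1/2
Independent increments: Var[X_13] = 13·σ² = 13·(1/2) = 13/2


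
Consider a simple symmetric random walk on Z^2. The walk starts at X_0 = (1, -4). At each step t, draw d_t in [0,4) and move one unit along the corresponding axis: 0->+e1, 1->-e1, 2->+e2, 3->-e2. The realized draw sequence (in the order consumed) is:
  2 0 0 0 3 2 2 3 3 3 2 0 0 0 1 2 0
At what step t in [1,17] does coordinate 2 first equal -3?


1

t=0: X=(1, -4), d=2 → +e2, X_1=(1, -3)
t=1: X=(1, -3), d=0 → +e1, X_2=(2, -3)
t=2: X=(2, -3), d=0 → +e1, X_3=(3, -3)
t=3: X=(3, -3), d=0 → +e1, X_4=(4, -3)
t=4: X=(4, -3), d=3 → -e2, X_5=(4, -4)
t=5: X=(4, -4), d=2 → +e2, X_6=(4, -3)
t=6: X=(4, -3), d=2 → +e2, X_7=(4, -2)
t=7: X=(4, -2), d=3 → -e2, X_8=(4, -3)
t=8: X=(4, -3), d=3 → -e2, X_9=(4, -4)
t=9: X=(4, -4), d=3 → -e2, X_10=(4, -5)
t=10: X=(4, -5), d=2 → +e2, X_11=(4, -4)
t=11: X=(4, -4), d=0 → +e1, X_12=(5, -4)
t=12: X=(5, -4), d=0 → +e1, X_13=(6, -4)
t=13: X=(6, -4), d=0 → +e1, X_14=(7, -4)
t=14: X=(7, -4), d=1 → -e1, X_15=(6, -4)
t=15: X=(6, -4), d=2 → +e2, X_16=(6, -3)
t=16: X=(6, -3), d=0 → +e1, X_17=(7, -3)


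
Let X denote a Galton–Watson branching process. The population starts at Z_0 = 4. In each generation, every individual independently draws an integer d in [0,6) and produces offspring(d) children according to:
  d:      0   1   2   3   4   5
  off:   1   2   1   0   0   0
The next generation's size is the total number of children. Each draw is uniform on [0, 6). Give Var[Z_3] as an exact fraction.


1520/729

Outcome values over d=0..5: [1, 2, 1, 0, 0, 0]
Σy = 4, Σy² = 6, M = 6
μ = 4/6 = 2/3,  σ² = 6/6 − (2/3)² = 5/9
V_0 = 0, E_0 = 4
V_1 = 5/9·E_0 + (2/3)²·V_0 = 20/9;  E_1 = 8/3
V_2 = 5/9·E_1 + (2/3)²·V_1 = 200/81;  E_2 = 16/9
V_3 = 5/9·E_2 + (2/3)²·V_2 = 1520/729;  E_3 = 32/27


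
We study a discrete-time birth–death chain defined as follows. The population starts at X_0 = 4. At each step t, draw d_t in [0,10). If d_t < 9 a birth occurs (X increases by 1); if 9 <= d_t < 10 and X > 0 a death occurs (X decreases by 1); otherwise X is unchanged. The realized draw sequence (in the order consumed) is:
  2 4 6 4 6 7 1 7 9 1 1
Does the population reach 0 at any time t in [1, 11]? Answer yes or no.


no

t=0: X=4, d=2 → birth, X_1=5
t=1: X=5, d=4 → birth, X_2=6
t=2: X=6, d=6 → birth, X_3=7
t=3: X=7, d=4 → birth, X_4=8
t=4: X=8, d=6 → birth, X_5=9
t=5: X=9, d=7 → birth, X_6=10
t=6: X=10, d=1 → birth, X_7=11
t=7: X=11, d=7 → birth, X_8=12
t=8: X=12, d=9 → death, X_9=11
t=9: X=11, d=1 → birth, X_10=12
t=10: X=12, d=1 → birth, X_11=13


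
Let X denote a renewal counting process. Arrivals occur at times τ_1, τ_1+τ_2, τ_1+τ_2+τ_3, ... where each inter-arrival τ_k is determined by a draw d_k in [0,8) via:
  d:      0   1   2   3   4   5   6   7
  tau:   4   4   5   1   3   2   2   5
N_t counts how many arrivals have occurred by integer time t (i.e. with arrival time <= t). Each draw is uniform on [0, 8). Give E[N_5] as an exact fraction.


Inter-arrival values over d=0..7: [4, 4, 5, 1, 3, 2, 2, 5]
Each d has probability 1/8, so the pmf of τ is: f(1) = 1/8, f(2) = 1/4, f(3) = 1/8, f(4) = 1/4, f(5) = 1/4
Renewal equation for m(n) = E[N_n]: condition on τ_1 = k (if k <= n, one arrival plus a fresh copy on the remaining n−k steps): m(n) = F(n) + Σ_{k<=n} f(k)·m(n−k), where F(n) = P(τ <= n) and m(0) = 0
m(1) = F(1) = 1/8
m(2) = F(2) + f(1)·m(1) = 3/8 + 1/8·1/8 = 25/64
m(3) = F(3) + f(1)·m(2) + f(2)·m(1) = 1/2 + 1/8·25/64 + 1/4·1/8 = 297/512
m(4) = F(4) + f(1)·m(3) + f(2)·m(2) + f(3)·m(1) = 3/4 + 1/8·297/512 + 1/4·25/64 + 1/8·1/8 = 3833/4096
m(5) = F(5) + f(1)·m(4) + f(2)·m(3) + f(3)·m(2) + f(4)·m(1) = 1 + 1/8·3833/4096 + 1/4·297/512 + 1/8·25/64 + 1/4·1/8 = 43977/32768
E[N_5] = m(5) = 43977/32768

43977/32768


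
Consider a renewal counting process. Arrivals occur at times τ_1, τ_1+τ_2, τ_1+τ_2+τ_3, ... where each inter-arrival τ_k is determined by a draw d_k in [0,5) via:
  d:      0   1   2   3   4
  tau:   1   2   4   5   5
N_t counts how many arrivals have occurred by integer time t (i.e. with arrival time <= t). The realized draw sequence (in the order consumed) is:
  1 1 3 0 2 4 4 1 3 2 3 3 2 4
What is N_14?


draw d_1=1: τ_1=2, arrival time A_1=2
draw d_2=1: τ_2=2, arrival time A_2=4
draw d_3=3: τ_3=5, arrival time A_3=9
draw d_4=0: τ_4=1, arrival time A_4=10
draw d_5=2: τ_5=4, arrival time A_5=14
draw d_6=4: τ_6=5, arrival time A_6=19
draw d_7=4: τ_7=5, arrival time A_7=24
draw d_8=1: τ_8=2, arrival time A_8=26
draw d_9=3: τ_9=5, arrival time A_9=31
draw d_10=2: τ_10=4, arrival time A_10=35
draw d_11=3: τ_11=5, arrival time A_11=40
draw d_12=3: τ_12=5, arrival time A_12=45
draw d_13=2: τ_13=4, arrival time A_13=49
draw d_14=4: τ_14=5, arrival time A_14=54
N_t over t=0..14: 0:0 1:0 2:1 3:1 4:2 5:2 6:2 7:2 8:2 9:3 10:4 11:4 12:4 13:4 14:5

5


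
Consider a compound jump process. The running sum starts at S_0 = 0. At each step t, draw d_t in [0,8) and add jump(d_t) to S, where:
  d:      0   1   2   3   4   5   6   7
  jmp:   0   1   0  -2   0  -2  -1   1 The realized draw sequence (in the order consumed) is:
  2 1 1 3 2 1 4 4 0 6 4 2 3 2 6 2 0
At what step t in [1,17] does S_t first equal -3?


15

t=0: S=0, d=2, jump=0, S_1=0
t=1: S=0, d=1, jump=1, S_2=1
t=2: S=1, d=1, jump=1, S_3=2
t=3: S=2, d=3, jump=-2, S_4=0
t=4: S=0, d=2, jump=0, S_5=0
t=5: S=0, d=1, jump=1, S_6=1
t=6: S=1, d=4, jump=0, S_7=1
t=7: S=1, d=4, jump=0, S_8=1
t=8: S=1, d=0, jump=0, S_9=1
t=9: S=1, d=6, jump=-1, S_10=0
t=10: S=0, d=4, jump=0, S_11=0
t=11: S=0, d=2, jump=0, S_12=0
t=12: S=0, d=3, jump=-2, S_13=-2
t=13: S=-2, d=2, jump=0, S_14=-2
t=14: S=-2, d=6, jump=-1, S_15=-3
t=15: S=-3, d=2, jump=0, S_16=-3
t=16: S=-3, d=0, jump=0, S_17=-3


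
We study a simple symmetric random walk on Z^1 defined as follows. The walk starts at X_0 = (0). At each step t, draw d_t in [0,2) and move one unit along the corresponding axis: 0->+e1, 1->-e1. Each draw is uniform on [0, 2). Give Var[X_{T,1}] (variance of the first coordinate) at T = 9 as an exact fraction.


Outcome values over d=0..1: [1, -1]
Σy = 0, Σy² = 2, M = 2
μ = 0/2 = 0,  σ² = 2/2 − (0)² = 1
Independent increments: Var[X_9] = 9·σ² = 9·(1) = 9

9


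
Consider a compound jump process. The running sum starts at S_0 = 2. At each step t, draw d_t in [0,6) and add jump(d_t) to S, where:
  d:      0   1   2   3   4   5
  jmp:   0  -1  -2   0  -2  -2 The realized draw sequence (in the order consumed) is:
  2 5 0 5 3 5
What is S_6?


-6

t=0: S=2, d=2, jump=-2, S_1=0
t=1: S=0, d=5, jump=-2, S_2=-2
t=2: S=-2, d=0, jump=0, S_3=-2
t=3: S=-2, d=5, jump=-2, S_4=-4
t=4: S=-4, d=3, jump=0, S_5=-4
t=5: S=-4, d=5, jump=-2, S_6=-6


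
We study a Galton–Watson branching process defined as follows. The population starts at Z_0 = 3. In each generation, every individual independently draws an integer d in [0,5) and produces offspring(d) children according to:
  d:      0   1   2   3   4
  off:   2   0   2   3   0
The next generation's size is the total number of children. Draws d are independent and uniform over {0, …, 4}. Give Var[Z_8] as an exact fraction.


Outcome values over d=0..4: [2, 0, 2, 3, 0]
Σy = 7, Σy² = 17, M = 5
μ = 7/5 = 7/5,  σ² = 17/5 − (7/5)² = 36/25
V_0 = 0, E_0 = 3
V_1 = 36/25·E_0 + (7/5)²·V_0 = 108/25;  E_1 = 21/5
V_2 = 36/25·E_1 + (7/5)²·V_1 = 9072/625;  E_2 = 147/25
V_3 = 36/25·E_2 + (7/5)²·V_2 = 576828/15625;  E_3 = 1029/125
V_4 = 36/25·E_3 + (7/5)²·V_3 = 32895072/390625;  E_4 = 7203/625
V_5 = 36/25·E_4 + (7/5)²·V_4 = 1773926028/9765625;  E_5 = 50421/3125
V_6 = 36/25·E_5 + (7/5)²·V_5 = 92594737872/244140625;  E_6 = 352947/15625
V_7 = 36/25·E_6 + (7/5)²·V_6 = 4735674843228/6103515625;  E_7 = 2470629/78125
V_8 = 36/25·E_7 + (7/5)²·V_7 = 238996711380672/152587890625;  E_8 = 17294403/390625

238996711380672/152587890625


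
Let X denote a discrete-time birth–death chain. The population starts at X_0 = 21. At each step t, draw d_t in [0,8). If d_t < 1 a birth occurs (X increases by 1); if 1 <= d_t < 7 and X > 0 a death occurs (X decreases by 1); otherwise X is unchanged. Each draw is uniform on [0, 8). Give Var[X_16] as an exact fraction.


31/4

X can drop by at most 1 per step and X_0 = 21 > T = 16, so X_t >= 21 − t >= 5 > 0 for every t <= 16: the floor at 0 (the 'and X > 0' condition) never binds. Hence X_16 = X_0 + Σ_{t<16} Y_t with i.i.d. increments Y_t = y(d_t) ∈ {+1, −1, 0}.
Outcome values over d=0..7: [1, -1, -1, -1, -1, -1, -1, 0]
Σy = -5, Σy² = 7, M = 8
μ = -5/8 = -5/8,  σ² = 7/8 − (-5/8)² = 31/64
Independent increments: Var[X_16] = 16·σ² = 16·(31/64) = 31/4


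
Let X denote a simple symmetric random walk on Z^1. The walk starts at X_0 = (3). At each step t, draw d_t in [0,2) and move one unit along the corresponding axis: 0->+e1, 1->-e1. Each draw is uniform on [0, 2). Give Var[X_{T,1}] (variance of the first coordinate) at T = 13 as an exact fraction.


Outcome values over d=0..1: [1, -1]
Σy = 0, Σy² = 2, M = 2
μ = 0/2 = 0,  σ² = 2/2 − (0)² = 1
Independent increments: Var[X_13] = 13·σ² = 13·(1) = 13

13


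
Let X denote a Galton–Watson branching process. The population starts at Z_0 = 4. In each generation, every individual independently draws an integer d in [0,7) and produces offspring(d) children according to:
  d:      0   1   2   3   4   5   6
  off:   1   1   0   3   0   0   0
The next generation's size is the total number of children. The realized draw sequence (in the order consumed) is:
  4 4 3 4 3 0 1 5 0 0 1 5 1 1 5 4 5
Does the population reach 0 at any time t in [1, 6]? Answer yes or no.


gen 0: Z_0=4, draws=[4, 4, 3, 4], offspring=[0, 0, 3, 0], Z_1=3
gen 1: Z_1=3, draws=[3, 0, 1], offspring=[3, 1, 1], Z_2=5
gen 2: Z_2=5, draws=[5, 0, 0, 1, 5], offspring=[0, 1, 1, 1, 0], Z_3=3
gen 3: Z_3=3, draws=[1, 1, 5], offspring=[1, 1, 0], Z_4=2
gen 4: Z_4=2, draws=[4, 5], offspring=[0, 0], Z_5=0
gen 5: Z_5=0, draws=[], offspring=[], Z_6=0

yes
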